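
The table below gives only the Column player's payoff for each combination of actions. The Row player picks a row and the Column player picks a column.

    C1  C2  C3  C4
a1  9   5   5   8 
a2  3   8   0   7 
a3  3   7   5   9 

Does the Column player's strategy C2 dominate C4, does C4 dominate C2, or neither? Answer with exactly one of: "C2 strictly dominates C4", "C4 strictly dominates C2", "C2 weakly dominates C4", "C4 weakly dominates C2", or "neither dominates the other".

Compare C2 to C4 across each choice by the Row player: a1: 5<8, a2: 8>7, a3: 7<9.
C2 does better at a2 but worse at a1, a3; neither strategy dominates the other.

neither dominates the other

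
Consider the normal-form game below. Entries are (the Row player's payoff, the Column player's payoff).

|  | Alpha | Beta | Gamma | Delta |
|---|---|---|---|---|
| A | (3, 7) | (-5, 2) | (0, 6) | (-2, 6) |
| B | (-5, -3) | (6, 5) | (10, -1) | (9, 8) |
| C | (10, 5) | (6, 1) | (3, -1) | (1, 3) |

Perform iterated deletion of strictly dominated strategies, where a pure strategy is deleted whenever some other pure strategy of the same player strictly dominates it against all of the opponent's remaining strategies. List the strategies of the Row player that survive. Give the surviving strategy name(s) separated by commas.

B, C

For the Row player, C strictly dominates A on the remaining columns (Alpha: 10>3, Beta: 6>-5, Gamma: 3>0, Delta: 1>-2); eliminate A.
The Column player's strategy Beta is strictly dominated by Delta (B: 8>5, C: 3>1) and is removed.
Column Gamma is eliminated: Delta beats it against every remaining row (B: 8>-1, C: 3>-1).
Among the remaining strategies, none is strictly dominated by another pure strategy of the same player, so the elimination stops.
Surviving strategies — the Row player: {B, C}; the Column player: {Alpha, Delta}.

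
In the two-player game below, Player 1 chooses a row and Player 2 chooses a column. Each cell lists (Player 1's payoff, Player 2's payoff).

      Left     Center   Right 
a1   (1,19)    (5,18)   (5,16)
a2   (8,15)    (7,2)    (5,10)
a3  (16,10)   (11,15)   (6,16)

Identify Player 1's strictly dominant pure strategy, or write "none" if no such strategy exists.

a3

a3 vs a1: Left: 16>1, Center: 11>5, Right: 6>5.
a3 vs a2: Left: 16>8, Center: 11>7, Right: 6>5.
a3 strictly beats every other strategy against every opponent action, so it is strictly dominant.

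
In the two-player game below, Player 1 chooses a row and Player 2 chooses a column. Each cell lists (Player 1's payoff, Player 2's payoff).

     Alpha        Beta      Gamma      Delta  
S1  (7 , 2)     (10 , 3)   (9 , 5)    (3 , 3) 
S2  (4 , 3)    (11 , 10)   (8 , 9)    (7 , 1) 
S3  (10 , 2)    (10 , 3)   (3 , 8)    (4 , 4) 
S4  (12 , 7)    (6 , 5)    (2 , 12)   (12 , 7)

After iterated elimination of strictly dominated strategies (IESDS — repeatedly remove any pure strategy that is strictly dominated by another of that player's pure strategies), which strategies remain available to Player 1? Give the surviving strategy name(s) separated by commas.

S1, S2

Column Alpha is eliminated: Gamma beats it against every remaining row (S1: 5>2, S2: 9>3, S3: 8>2, S4: 12>7).
Player 1's strategy S3 is strictly dominated by S2 (Beta: 11>10, Gamma: 8>3, Delta: 7>4) and is removed.
Column Delta is eliminated: Gamma beats it against every remaining row (S1: 5>3, S2: 9>1, S4: 12>7).
For Player 1, S1 strictly dominates S4 on the remaining columns (Beta: 10>6, Gamma: 9>2); eliminate S4.
Among the remaining strategies, none is strictly dominated by another pure strategy of the same player, so the elimination stops.
Surviving strategies — Player 1: {S1, S2}; Player 2: {Beta, Gamma}.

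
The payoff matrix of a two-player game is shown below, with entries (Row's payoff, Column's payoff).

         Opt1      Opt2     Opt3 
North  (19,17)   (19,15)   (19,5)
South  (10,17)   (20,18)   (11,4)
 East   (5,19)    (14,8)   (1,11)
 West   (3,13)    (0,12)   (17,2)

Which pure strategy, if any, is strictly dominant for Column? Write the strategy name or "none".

Opt1 fails to dominate Opt2 at South (17<18).
Opt2 fails to dominate Opt1 at North (15<17).
Opt3 fails to dominate Opt1 at North (5<17).
No single strategy dominates all the others.

none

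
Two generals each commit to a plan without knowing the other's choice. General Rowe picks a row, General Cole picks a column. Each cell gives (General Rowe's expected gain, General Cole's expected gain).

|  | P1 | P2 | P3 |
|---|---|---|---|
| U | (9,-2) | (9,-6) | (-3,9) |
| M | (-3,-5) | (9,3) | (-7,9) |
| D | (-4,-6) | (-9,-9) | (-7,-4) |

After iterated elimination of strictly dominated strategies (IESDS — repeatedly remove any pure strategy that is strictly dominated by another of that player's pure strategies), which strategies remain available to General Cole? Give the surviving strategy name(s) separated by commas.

P3

For General Rowe, U strictly dominates D on the remaining columns (P1: 9>-4, P2: 9>-9, P3: -3>-7); eliminate D.
General Cole's strategy P1 is strictly dominated by P3 (U: 9>-2, M: 9>-5) and is removed.
Column P2 is eliminated: P3 beats it against every remaining row (U: 9>-6, M: 9>3).
General Rowe's strategy M is strictly dominated by U (P3: -3>-7) and is removed.
Among the remaining strategies, none is strictly dominated by another pure strategy of the same player, so the elimination stops.
Surviving strategies — General Rowe: {U}; General Cole: {P3}.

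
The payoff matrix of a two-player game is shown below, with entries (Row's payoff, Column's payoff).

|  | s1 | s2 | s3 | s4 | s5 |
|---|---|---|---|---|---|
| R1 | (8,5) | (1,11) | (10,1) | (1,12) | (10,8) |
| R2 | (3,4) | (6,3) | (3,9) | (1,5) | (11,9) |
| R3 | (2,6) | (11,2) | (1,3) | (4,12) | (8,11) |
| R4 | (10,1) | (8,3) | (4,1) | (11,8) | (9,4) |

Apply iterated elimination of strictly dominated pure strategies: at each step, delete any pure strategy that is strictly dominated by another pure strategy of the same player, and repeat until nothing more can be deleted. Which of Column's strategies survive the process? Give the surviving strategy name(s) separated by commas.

s3, s4, s5

Column's strategy s1 is strictly dominated by s4 (R1: 12>5, R2: 5>4, R3: 12>6, R4: 8>1) and is removed.
For Column, s4 strictly dominates s2 on the remaining rows (R1: 12>11, R2: 5>3, R3: 12>2, R4: 8>3); eliminate s2.
For Row, R4 strictly dominates R3 on the remaining columns (s3: 4>1, s4: 11>4, s5: 9>8); eliminate R3.
Among the remaining strategies, none is strictly dominated by another pure strategy of the same player, so the elimination stops.
Surviving strategies — Row: {R1, R2, R4}; Column: {s3, s4, s5}.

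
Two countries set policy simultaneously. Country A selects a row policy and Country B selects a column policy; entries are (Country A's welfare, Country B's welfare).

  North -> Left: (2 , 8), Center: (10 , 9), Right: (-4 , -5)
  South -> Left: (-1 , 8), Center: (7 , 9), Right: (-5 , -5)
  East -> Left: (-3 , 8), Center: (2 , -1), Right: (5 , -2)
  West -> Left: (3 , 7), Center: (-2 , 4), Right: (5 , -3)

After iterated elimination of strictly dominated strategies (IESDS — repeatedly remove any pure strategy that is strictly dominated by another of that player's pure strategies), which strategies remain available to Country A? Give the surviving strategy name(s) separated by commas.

North, West

Country A's strategy South is strictly dominated by North (Left: 2>-1, Center: 10>7, Right: -4>-5) and is removed.
Country B's strategy Right is strictly dominated by Left (North: 8>-5, East: 8>-2, West: 7>-3) and is removed.
Row East is eliminated: North beats it against every remaining column (Left: 2>-3, Center: 10>2).
Among the remaining strategies, none is strictly dominated by another pure strategy of the same player, so the elimination stops.
Surviving strategies — Country A: {North, West}; Country B: {Left, Center}.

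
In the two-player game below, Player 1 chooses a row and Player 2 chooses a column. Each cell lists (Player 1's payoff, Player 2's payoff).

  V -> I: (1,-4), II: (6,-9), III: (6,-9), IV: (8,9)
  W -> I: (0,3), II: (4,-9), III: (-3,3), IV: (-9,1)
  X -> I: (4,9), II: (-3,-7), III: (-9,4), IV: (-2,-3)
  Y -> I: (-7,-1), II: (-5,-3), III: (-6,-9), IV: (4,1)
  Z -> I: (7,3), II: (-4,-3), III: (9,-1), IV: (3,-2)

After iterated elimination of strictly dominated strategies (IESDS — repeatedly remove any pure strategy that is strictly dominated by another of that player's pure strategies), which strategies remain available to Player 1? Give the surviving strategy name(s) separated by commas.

Row W is eliminated: V beats it against every remaining column (I: 1>0, II: 6>4, III: 6>-3, IV: 8>-9).
For Player 1, V strictly dominates Y on the remaining columns (I: 1>-7, II: 6>-5, III: 6>-6, IV: 8>4); eliminate Y.
For Player 2, I strictly dominates II on the remaining rows (V: -4>-9, X: 9>-7, Z: 3>-3); eliminate II.
Player 1's strategy X is strictly dominated by Z (I: 7>4, III: 9>-9, IV: 3>-2) and is removed.
For Player 2, I strictly dominates III on the remaining rows (V: -4>-9, Z: 3>-1); eliminate III.
Among the remaining strategies, none is strictly dominated by another pure strategy of the same player, so the elimination stops.
Surviving strategies — Player 1: {V, Z}; Player 2: {I, IV}.

V, Z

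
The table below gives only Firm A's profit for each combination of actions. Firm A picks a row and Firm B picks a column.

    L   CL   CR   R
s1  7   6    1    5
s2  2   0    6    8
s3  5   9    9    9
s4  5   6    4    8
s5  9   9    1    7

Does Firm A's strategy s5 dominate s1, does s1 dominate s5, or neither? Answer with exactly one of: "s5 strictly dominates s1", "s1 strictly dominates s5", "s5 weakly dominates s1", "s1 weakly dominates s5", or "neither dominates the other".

s5 weakly dominates s1

Compare s5 to s1 across each choice by Firm B: L: 9>7, CL: 9>6, CR: 1=1, R: 7>5.
s5 is at least as good everywhere and strictly better somewhere (tied only at CR), so s5 weakly but not strictly dominates s1.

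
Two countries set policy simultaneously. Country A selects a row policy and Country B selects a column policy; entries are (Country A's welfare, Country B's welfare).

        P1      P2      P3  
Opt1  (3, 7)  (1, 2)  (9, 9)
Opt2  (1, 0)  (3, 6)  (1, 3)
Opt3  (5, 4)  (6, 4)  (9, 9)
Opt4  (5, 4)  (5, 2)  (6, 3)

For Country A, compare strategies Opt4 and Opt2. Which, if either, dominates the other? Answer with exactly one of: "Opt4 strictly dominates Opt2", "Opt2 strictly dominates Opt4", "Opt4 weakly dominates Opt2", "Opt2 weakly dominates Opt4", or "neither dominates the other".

Opt4 strictly dominates Opt2

Opt4's payoffs vs Opt2's, by Country B's action — P1: 5>1, P2: 5>3, P3: 6>1.
Opt4 gives a strictly higher payoff against every action of Country B, so Opt4 strictly dominates Opt2.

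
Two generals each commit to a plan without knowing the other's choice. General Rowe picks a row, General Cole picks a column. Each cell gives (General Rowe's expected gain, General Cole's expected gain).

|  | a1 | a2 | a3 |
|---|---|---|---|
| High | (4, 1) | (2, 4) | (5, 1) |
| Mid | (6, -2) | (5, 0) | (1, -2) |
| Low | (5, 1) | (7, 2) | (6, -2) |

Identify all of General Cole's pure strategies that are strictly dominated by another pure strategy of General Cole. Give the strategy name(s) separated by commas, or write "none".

a2 strictly dominates a1 — High: 4>1, Mid: 0>-2, Low: 2>1.
a2: no other strategy beats it everywhere (a1 at High (4>1); a3 at High (4>1)).
a3 is strictly dominated by a2 (High: 4>1, Mid: 0>-2, Low: 2>-2).

a1, a3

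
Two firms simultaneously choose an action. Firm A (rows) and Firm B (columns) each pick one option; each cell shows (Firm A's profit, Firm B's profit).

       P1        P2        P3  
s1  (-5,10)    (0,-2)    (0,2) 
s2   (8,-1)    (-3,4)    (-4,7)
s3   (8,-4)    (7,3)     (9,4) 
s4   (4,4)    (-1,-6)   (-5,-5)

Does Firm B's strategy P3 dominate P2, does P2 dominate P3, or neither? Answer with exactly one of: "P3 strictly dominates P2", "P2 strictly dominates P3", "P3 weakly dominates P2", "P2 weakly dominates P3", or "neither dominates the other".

P3 strictly dominates P2

Compare P3 to P2 across every action of Firm A: s1: 2>-2, s2: 7>4, s3: 4>3, s4: -5>-6.
P3 gives a strictly higher payoff against every action of Firm A, so P3 strictly dominates P2.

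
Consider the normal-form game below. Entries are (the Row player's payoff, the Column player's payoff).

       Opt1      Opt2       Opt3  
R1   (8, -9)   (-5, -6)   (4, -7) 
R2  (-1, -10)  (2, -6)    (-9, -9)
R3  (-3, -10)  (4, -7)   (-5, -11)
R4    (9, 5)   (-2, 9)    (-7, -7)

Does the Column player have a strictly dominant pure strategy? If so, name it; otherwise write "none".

Opt2 vs Opt1: R1: -6>-9, R2: -6>-10, R3: -7>-10, R4: 9>5.
Opt2 vs Opt3: R1: -6>-7, R2: -6>-9, R3: -7>-11, R4: 9>-7.
Opt2 strictly beats every other strategy against every opponent action, so it is strictly dominant.

Opt2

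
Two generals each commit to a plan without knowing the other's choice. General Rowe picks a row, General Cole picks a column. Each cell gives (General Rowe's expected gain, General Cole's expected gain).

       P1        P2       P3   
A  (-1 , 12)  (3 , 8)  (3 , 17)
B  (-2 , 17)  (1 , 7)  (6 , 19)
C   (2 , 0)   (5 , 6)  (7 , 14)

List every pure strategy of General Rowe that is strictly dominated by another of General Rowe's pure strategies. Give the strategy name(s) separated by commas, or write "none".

A, B

A: dominated, since C does at least as well everywhere (P1: 2>-1, P2: 5>3, P3: 7>3).
C strictly dominates B — P1: 2>-2, P2: 5>1, P3: 7>6.
C: no other strategy beats it everywhere (A at P1 (2>-1); B at P1 (2>-2)).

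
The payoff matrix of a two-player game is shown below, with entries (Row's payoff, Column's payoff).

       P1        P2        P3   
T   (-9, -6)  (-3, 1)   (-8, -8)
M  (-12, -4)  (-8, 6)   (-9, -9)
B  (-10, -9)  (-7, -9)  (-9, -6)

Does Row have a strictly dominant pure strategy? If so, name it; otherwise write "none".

T vs M: P1: -9>-12, P2: -3>-8, P3: -8>-9.
T vs B: P1: -9>-10, P2: -3>-7, P3: -8>-9.
T strictly beats every other strategy against every opponent action, so it is strictly dominant.

T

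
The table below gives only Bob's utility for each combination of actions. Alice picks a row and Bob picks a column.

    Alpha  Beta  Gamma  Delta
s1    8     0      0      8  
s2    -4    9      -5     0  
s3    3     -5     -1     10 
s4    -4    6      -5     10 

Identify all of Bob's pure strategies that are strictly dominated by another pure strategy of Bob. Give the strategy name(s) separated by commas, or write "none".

Alpha is not dominated — it holds its own against Beta at s1 (8>0); Gamma at s1 (8>0); Delta at s1 (8=8).
Beta: no other strategy beats it everywhere (Alpha at s2 (9>-4); Gamma at s1 (0=0); Delta at s2 (9>0)).
Alpha strictly dominates Gamma — s1: 8>0, s2: -4>-5, s3: 3>-1, s4: -4>-5.
Nothing dominates Delta: Alpha at s1 (8=8); Beta at s1 (8>0); Gamma at s1 (8>0).

Gamma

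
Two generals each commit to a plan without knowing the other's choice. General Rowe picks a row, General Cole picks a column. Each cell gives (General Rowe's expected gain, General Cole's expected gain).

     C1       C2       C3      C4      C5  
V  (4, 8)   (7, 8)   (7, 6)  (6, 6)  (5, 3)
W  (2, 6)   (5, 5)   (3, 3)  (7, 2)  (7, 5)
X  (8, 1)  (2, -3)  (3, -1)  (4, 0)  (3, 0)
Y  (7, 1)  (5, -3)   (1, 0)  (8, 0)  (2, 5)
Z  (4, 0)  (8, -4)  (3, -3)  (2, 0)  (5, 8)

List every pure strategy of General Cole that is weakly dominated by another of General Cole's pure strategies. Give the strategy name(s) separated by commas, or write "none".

C1: no other strategy beats it everywhere (C2 at W (6>5); C3 at V (8>6); C4 at V (8>6); C5 at V (8>3)).
C2 is weakly dominated by C1 (V: 8=8, W: 6>5, X: 1>-3, Y: 1>-3, Z: 0>-4).
C3: dominated, since C1 does at least as well everywhere (V: 8>6, W: 6>3, X: 1>-1, Y: 1>0, Z: 0>-3).
C4 is weakly dominated by C1 (V: 8>6, W: 6>2, X: 1>0, Y: 1>0, Z: 0=0).
C5 is not dominated — it holds its own against C1 at Y (5>1); C2 at X (0>-3); C3 at W (5>3); C4 at W (5>2).

C2, C3, C4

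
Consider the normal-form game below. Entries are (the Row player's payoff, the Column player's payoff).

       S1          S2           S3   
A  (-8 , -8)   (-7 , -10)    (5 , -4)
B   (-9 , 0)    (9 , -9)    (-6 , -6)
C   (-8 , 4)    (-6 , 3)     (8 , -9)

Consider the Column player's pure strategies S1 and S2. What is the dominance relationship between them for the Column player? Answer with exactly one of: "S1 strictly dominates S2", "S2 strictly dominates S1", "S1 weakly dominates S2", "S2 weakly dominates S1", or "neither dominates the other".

S1's payoffs vs S2's, by the Row player's action — A: -8>-10, B: 0>-9, C: 4>3.
Every comparison favours S1, so S1 strictly dominates S2.

S1 strictly dominates S2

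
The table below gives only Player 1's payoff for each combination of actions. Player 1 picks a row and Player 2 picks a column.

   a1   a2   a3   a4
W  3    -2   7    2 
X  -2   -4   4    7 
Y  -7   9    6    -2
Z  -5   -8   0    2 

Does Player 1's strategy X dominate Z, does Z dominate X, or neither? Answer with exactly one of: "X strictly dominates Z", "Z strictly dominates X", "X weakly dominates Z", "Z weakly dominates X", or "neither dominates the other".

X strictly dominates Z

X's payoffs vs Z's, by Player 2's action — a1: -2>-5, a2: -4>-8, a3: 4>0, a4: 7>2.
Every comparison favours X, so X strictly dominates Z.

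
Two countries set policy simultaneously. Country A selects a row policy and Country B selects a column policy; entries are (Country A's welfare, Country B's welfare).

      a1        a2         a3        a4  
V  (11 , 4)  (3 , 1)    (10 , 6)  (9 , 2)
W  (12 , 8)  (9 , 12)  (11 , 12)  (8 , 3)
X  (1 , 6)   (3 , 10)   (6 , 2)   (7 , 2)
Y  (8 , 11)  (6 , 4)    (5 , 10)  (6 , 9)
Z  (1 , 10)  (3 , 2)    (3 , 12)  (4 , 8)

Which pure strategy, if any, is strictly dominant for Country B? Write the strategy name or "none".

none

a1 fails to dominate a2 at W (8<12).
a2 fails to dominate a1 at V (1<4).
a3 fails to dominate a1 at X (2<6).
a4 fails to dominate a1 at V (2<4).
No single strategy dominates all the others.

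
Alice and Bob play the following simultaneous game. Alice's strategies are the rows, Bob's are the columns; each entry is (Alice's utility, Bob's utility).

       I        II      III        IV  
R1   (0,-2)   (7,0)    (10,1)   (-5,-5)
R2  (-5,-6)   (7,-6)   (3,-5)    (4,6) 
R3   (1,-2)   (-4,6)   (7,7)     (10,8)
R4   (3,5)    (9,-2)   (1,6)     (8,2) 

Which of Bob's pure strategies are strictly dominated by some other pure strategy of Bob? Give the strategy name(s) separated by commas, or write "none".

I, II

I: dominated, since III does at least as well everywhere (R1: 1>-2, R2: -5>-6, R3: 7>-2, R4: 6>5).
II is strictly dominated by III (R1: 1>0, R2: -5>-6, R3: 7>6, R4: 6>-2).
Nothing dominates III: I at R1 (1>-2); II at R1 (1>0); IV at R1 (1>-5).
IV is not dominated — it holds its own against I at R2 (6>-6); II at R2 (6>-6); III at R2 (6>-5).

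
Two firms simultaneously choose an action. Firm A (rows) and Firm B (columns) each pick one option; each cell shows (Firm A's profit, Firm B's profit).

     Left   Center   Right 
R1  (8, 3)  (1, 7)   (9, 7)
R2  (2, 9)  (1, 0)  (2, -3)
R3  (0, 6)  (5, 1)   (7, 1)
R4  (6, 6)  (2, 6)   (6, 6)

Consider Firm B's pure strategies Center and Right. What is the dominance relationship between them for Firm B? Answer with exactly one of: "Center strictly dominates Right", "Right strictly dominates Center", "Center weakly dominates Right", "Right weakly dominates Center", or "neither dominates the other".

Compare Center to Right across each opponent action: R1: 7=7, R2: 0>-3, R3: 1=1, R4: 6=6.
Center is at least as good everywhere and strictly better somewhere (tied only at R1, R3, R4), so Center weakly but not strictly dominates Right.

Center weakly dominates Right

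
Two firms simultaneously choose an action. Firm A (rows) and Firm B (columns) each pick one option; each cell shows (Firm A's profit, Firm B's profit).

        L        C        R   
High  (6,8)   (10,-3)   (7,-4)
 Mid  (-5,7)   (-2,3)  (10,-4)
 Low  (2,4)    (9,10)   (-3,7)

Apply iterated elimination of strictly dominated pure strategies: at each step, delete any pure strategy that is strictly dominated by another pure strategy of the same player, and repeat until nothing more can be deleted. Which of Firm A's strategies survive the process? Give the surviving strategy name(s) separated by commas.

High

For Firm A, High strictly dominates Low on the remaining columns (L: 6>2, C: 10>9, R: 7>-3); eliminate Low.
Firm B's strategy C is strictly dominated by L (High: 8>-3, Mid: 7>3) and is removed.
Column R is eliminated: L beats it against every remaining row (High: 8>-4, Mid: 7>-4).
Firm A's strategy Mid is strictly dominated by High (L: 6>-5) and is removed.
Among the remaining strategies, none is strictly dominated by another pure strategy of the same player, so the elimination stops.
Surviving strategies — Firm A: {High}; Firm B: {L}.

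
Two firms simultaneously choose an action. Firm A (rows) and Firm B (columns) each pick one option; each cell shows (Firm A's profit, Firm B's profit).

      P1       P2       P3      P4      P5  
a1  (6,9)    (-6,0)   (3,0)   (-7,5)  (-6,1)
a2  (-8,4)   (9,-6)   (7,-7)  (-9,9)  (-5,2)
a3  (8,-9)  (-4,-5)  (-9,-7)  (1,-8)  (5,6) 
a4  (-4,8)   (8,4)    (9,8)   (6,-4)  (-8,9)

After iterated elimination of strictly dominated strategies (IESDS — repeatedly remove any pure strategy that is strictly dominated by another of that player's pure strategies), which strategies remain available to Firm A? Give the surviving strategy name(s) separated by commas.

Firm B's strategy P2 is strictly dominated by P5 (a1: 1>0, a2: 2>-6, a3: 6>-5, a4: 9>4) and is removed.
For Firm B, P5 strictly dominates P3 on the remaining rows (a1: 1>0, a2: 2>-7, a3: 6>-7, a4: 9>8); eliminate P3.
Row a1 is eliminated: a3 beats it against every remaining column (P1: 8>6, P4: 1>-7, P5: 5>-6).
Row a2 is eliminated: a3 beats it against every remaining column (P1: 8>-8, P4: 1>-9, P5: 5>-5).
For Firm B, P5 strictly dominates P1 on the remaining rows (a3: 6>-9, a4: 9>8); eliminate P1.
For Firm B, P5 strictly dominates P4 on the remaining rows (a3: 6>-8, a4: 9>-4); eliminate P4.
For Firm A, a3 strictly dominates a4 on the remaining columns (P5: 5>-8); eliminate a4.
Among the remaining strategies, none is strictly dominated by another pure strategy of the same player, so the elimination stops.
Surviving strategies — Firm A: {a3}; Firm B: {P5}.

a3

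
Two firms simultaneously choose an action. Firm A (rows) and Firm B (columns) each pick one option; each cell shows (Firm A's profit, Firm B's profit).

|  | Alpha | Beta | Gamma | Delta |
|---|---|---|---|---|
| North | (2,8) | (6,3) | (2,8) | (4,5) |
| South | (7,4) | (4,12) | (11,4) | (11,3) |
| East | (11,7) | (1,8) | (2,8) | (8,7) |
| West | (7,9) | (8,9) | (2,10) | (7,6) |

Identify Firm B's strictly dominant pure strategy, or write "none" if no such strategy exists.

none

Alpha fails to dominate Beta at South (4<12).
Beta fails to dominate Alpha at North (3<8).
Gamma fails to dominate Alpha at North (8=8).
Delta fails to dominate Alpha at North (5<8).
No single strategy dominates all the others.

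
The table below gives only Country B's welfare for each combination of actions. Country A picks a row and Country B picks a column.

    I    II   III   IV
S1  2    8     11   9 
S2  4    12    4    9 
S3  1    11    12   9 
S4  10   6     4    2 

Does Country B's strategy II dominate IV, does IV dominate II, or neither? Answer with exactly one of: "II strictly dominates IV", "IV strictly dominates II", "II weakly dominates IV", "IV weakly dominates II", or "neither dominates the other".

II's payoffs vs IV's, by Country A's action — S1: 8<9, S2: 12>9, S3: 11>9, S4: 6>2.
II does better at S2, S3, S4 but worse at S1; neither strategy dominates the other.

neither dominates the other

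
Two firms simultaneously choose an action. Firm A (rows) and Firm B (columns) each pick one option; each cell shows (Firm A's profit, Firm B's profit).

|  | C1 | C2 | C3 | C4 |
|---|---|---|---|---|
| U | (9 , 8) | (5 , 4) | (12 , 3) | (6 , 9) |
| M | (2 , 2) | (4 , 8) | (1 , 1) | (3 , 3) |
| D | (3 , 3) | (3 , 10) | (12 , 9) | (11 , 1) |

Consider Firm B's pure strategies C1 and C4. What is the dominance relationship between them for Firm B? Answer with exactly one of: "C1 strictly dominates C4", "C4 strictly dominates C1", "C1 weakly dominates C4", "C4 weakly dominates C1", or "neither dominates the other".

C1's payoffs vs C4's, by Firm A's action — U: 8<9, M: 2<3, D: 3>1.
C1 does better at D but worse at U, M; neither strategy dominates the other.

neither dominates the other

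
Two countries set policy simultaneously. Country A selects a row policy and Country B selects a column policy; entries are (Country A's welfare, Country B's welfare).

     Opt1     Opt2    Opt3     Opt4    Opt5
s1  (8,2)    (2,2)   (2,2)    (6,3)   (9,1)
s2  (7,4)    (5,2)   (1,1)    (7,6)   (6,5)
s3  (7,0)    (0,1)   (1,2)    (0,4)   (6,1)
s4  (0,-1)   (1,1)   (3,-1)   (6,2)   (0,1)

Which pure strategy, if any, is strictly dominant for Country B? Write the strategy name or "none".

Opt4 vs Opt1: s1: 3>2, s2: 6>4, s3: 4>0, s4: 2>-1.
Opt4 vs Opt2: s1: 3>2, s2: 6>2, s3: 4>1, s4: 2>1.
Opt4 vs Opt3: s1: 3>2, s2: 6>1, s3: 4>2, s4: 2>-1.
Opt4 vs Opt5: s1: 3>1, s2: 6>5, s3: 4>1, s4: 2>1.
Opt4 strictly beats every other strategy against every opponent action, so it is strictly dominant.

Opt4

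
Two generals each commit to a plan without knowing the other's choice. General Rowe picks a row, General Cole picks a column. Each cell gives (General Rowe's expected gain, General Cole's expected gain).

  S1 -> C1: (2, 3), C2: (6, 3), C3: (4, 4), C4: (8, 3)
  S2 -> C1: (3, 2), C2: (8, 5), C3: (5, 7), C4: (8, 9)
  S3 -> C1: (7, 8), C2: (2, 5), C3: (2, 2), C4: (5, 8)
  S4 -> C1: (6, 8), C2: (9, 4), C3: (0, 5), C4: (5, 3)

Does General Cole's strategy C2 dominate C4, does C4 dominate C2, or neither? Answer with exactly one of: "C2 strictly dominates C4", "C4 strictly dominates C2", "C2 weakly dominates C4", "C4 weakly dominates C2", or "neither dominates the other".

Compare C2 to C4 across each opponent action: S1: 3=3, S2: 5<9, S3: 5<8, S4: 4>3.
C2 does better at S4 but worse at S2, S3; neither strategy dominates the other.

neither dominates the other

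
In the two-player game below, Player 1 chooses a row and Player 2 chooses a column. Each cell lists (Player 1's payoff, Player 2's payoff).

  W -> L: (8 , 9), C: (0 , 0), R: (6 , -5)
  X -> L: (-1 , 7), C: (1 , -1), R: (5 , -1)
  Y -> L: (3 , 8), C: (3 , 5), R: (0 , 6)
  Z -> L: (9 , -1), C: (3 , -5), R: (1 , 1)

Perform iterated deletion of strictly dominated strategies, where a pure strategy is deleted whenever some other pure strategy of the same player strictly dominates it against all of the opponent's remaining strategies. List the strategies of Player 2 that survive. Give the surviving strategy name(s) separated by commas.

L, R

Column C is eliminated: L beats it against every remaining row (W: 9>0, X: 7>-1, Y: 8>5, Z: -1>-5).
Row X is eliminated: W beats it against every remaining column (L: 8>-1, R: 6>5).
Player 1's strategy Y is strictly dominated by W (L: 8>3, R: 6>0) and is removed.
Among the remaining strategies, none is strictly dominated by another pure strategy of the same player, so the elimination stops.
Surviving strategies — Player 1: {W, Z}; Player 2: {L, R}.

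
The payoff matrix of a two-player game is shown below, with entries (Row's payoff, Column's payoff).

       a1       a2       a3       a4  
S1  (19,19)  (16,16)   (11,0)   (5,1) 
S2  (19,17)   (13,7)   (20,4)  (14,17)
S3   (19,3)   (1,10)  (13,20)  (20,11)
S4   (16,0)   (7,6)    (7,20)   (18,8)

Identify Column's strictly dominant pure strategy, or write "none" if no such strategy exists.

a1 fails to dominate a2 at S3 (3<10).
a2 fails to dominate a1 at S1 (16<19).
a3 fails to dominate a1 at S1 (0<19).
a4 fails to dominate a1 at S1 (1<19).
No single strategy dominates all the others.

none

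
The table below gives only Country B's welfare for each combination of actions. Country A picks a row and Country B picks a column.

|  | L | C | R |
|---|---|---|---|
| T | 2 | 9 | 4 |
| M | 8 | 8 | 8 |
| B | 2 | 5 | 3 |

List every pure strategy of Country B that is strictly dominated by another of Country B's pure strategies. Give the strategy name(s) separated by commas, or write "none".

L is not dominated — it holds its own against C at M (8=8); R at M (8=8).
C is not dominated — it holds its own against L at T (9>2); R at T (9>4).
R: no other strategy beats it everywhere (L at T (4>2); C at M (8=8)).

none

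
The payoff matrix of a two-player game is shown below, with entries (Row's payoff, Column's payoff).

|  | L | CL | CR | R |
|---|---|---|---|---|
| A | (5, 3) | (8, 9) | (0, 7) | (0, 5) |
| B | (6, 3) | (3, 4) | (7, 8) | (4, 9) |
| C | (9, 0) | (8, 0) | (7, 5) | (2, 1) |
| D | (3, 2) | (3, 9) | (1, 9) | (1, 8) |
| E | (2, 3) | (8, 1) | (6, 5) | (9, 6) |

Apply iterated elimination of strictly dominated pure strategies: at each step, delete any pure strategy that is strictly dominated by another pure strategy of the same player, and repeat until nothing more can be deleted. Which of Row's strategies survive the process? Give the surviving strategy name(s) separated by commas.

Row D is eliminated: C beats it against every remaining column (L: 9>3, CL: 8>3, CR: 7>1, R: 2>1).
For Column, CR strictly dominates L on the remaining rows (A: 7>3, B: 8>3, C: 5>0, E: 5>3); eliminate L.
Among the remaining strategies, none is strictly dominated by another pure strategy of the same player, so the elimination stops.
Surviving strategies — Row: {A, B, C, E}; Column: {CL, CR, R}.

A, B, C, E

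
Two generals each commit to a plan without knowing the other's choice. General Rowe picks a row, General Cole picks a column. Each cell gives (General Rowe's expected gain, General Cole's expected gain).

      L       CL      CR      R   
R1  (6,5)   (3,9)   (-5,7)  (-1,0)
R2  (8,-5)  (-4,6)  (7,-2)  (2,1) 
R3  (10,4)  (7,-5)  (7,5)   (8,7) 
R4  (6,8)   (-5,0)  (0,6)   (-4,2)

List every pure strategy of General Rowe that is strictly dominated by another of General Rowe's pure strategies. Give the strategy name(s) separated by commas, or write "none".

R1, R4

R3 strictly dominates R1 — L: 10>6, CL: 7>3, CR: 7>-5, R: 8>-1.
R2 is not dominated — it holds its own against R1 at L (8>6); R3 at CR (7=7); R4 at L (8>6).
Nothing dominates R3: R1 at L (10>6); R2 at L (10>8); R4 at L (10>6).
R4: dominated, since R2 does at least as well everywhere (L: 8>6, CL: -4>-5, CR: 7>0, R: 2>-4).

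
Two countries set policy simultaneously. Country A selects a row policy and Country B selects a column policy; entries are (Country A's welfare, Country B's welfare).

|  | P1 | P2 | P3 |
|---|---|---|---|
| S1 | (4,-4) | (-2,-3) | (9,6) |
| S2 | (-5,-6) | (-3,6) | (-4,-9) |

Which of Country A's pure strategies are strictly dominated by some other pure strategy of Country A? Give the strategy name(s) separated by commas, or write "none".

S2

S1: no other strategy beats it everywhere (S2 at P1 (4>-5)).
S1 strictly dominates S2 — P1: 4>-5, P2: -2>-3, P3: 9>-4.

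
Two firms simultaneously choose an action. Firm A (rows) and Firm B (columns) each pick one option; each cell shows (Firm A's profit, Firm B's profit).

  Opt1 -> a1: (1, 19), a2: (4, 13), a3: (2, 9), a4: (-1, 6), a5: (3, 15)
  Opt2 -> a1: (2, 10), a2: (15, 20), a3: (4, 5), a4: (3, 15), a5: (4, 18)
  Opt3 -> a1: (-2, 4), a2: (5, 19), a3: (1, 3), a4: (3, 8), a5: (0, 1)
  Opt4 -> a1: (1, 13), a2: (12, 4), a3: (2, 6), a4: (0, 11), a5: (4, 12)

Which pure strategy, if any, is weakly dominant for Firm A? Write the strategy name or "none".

Opt2 vs Opt1: a1: 2>1, a2: 15>4, a3: 4>2, a4: 3>-1, a5: 4>3.
Opt2 vs Opt3: a1: 2>-2, a2: 15>5, a3: 4>1, a4: 3=3, a5: 4>0.
Opt2 vs Opt4: a1: 2>1, a2: 15>12, a3: 4>2, a4: 3>0, a5: 4=4.
Opt2 is at least as good as every other strategy against every opponent action, so it is weakly dominant.

Opt2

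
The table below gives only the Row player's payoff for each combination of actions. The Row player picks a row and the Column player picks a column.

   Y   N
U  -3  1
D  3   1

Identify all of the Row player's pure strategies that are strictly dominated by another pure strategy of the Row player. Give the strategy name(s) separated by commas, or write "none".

none

U is not dominated — it holds its own against D at N (1=1).
D is not dominated — it holds its own against U at Y (3>-3).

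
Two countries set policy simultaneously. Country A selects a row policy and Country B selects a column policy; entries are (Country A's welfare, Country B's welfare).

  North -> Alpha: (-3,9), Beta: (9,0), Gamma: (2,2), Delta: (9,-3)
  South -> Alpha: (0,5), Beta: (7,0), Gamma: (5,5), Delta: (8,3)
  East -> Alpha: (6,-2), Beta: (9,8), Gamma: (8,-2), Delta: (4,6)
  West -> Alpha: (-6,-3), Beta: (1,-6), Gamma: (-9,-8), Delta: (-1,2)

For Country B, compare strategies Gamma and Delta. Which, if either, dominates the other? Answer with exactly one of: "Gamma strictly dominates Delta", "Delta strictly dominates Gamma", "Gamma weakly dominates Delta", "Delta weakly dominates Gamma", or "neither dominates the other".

Compare Gamma to Delta across each choice by Country A: North: 2>-3, South: 5>3, East: -2<6, West: -8<2.
Gamma does better at North, South but worse at East, West; neither strategy dominates the other.

neither dominates the other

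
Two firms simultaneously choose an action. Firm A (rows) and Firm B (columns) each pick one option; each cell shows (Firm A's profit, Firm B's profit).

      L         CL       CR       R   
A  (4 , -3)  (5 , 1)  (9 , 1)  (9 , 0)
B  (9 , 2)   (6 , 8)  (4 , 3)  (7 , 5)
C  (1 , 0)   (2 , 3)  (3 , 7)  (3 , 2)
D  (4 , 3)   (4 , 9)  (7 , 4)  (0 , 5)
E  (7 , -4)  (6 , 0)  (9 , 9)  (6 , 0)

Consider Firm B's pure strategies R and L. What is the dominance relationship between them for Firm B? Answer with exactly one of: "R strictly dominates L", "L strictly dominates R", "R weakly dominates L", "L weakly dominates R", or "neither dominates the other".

R strictly dominates L

R's payoffs vs L's, by Firm A's action — A: 0>-3, B: 5>2, C: 2>0, D: 5>3, E: 0>-4.
R gives a strictly higher payoff against each opponent action, so R strictly dominates L.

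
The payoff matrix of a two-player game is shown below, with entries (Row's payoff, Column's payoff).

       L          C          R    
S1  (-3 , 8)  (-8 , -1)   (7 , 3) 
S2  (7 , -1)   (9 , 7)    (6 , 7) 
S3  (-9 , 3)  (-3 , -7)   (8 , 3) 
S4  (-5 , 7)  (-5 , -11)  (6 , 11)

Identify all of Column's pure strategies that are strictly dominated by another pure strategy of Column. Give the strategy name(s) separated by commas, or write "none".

Nothing dominates L: C at S1 (8>-1); R at S1 (8>3).
C is not dominated — it holds its own against L at S2 (7>-1); R at S2 (7=7).
R: no other strategy beats it everywhere (L at S2 (7>-1); C at S1 (3>-1)).

none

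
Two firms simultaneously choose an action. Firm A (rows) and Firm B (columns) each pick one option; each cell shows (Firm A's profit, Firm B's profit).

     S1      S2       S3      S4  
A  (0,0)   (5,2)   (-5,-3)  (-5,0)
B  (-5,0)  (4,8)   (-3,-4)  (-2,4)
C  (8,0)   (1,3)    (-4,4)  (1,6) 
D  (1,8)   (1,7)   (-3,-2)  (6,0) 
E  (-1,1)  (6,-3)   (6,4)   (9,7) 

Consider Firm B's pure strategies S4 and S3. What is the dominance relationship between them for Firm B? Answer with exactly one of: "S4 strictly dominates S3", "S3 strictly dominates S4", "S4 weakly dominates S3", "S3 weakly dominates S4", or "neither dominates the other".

S4 strictly dominates S3

S4's payoffs vs S3's, by Firm A's action — A: 0>-3, B: 4>-4, C: 6>4, D: 0>-2, E: 7>4.
Every comparison favours S4, so S4 strictly dominates S3.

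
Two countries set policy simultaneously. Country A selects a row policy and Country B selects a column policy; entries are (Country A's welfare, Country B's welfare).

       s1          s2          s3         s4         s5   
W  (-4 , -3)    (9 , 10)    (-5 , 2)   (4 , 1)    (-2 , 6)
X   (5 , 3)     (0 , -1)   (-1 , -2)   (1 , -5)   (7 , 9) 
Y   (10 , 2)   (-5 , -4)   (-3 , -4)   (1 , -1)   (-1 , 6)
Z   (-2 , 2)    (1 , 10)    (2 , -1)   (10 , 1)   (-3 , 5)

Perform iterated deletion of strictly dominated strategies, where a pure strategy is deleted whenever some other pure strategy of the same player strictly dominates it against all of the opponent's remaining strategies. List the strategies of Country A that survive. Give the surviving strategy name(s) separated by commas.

W, X

Column s1 is eliminated: s5 beats it against every remaining row (W: 6>-3, X: 9>3, Y: 6>2, Z: 5>2).
Column s3 is eliminated: s5 beats it against every remaining row (W: 6>2, X: 9>-2, Y: 6>-4, Z: 5>-1).
Country B's strategy s4 is strictly dominated by s5 (W: 6>1, X: 9>-5, Y: 6>-1, Z: 5>1) and is removed.
For Country A, X strictly dominates Y on the remaining columns (s2: 0>-5, s5: 7>-1); eliminate Y.
Row Z is eliminated: W beats it against every remaining column (s2: 9>1, s5: -2>-3).
Among the remaining strategies, none is strictly dominated by another pure strategy of the same player, so the elimination stops.
Surviving strategies — Country A: {W, X}; Country B: {s2, s5}.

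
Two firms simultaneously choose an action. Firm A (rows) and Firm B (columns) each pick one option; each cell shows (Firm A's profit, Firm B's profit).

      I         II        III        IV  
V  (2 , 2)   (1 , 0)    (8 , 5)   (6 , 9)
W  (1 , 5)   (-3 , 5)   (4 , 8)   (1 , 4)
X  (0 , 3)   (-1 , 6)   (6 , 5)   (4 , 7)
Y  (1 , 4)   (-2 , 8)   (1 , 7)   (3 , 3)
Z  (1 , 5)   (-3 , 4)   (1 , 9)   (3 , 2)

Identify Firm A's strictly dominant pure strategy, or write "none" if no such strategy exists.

V

V vs W: I: 2>1, II: 1>-3, III: 8>4, IV: 6>1.
V vs X: I: 2>0, II: 1>-1, III: 8>6, IV: 6>4.
V vs Y: I: 2>1, II: 1>-2, III: 8>1, IV: 6>3.
V vs Z: I: 2>1, II: 1>-3, III: 8>1, IV: 6>3.
V strictly beats every other strategy against every opponent action, so it is strictly dominant.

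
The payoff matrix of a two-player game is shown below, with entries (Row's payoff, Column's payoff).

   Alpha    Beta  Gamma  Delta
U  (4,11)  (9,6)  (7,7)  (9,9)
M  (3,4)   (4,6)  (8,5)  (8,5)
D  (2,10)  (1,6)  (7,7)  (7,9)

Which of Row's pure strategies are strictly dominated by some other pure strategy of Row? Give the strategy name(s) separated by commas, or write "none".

Nothing dominates U: M at Alpha (4>3); D at Alpha (4>2).
Nothing dominates M: U at Gamma (8>7); D at Alpha (3>2).
M strictly dominates D — Alpha: 3>2, Beta: 4>1, Gamma: 8>7, Delta: 8>7.

D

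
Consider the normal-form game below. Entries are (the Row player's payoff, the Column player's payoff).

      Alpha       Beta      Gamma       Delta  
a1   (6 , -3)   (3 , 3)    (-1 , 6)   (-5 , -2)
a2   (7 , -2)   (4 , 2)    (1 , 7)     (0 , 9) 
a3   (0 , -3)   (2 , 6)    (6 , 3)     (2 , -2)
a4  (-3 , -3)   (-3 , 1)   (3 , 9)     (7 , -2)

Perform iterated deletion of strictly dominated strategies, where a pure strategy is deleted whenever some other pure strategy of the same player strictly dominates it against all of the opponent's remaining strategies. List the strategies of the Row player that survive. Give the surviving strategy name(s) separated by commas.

For the Row player, a2 strictly dominates a1 on the remaining columns (Alpha: 7>6, Beta: 4>3, Gamma: 1>-1, Delta: 0>-5); eliminate a1.
For the Column player, Beta strictly dominates Alpha on the remaining rows (a2: 2>-2, a3: 6>-3, a4: 1>-3); eliminate Alpha.
Among the remaining strategies, none is strictly dominated by another pure strategy of the same player, so the elimination stops.
Surviving strategies — the Row player: {a2, a3, a4}; the Column player: {Beta, Gamma, Delta}.

a2, a3, a4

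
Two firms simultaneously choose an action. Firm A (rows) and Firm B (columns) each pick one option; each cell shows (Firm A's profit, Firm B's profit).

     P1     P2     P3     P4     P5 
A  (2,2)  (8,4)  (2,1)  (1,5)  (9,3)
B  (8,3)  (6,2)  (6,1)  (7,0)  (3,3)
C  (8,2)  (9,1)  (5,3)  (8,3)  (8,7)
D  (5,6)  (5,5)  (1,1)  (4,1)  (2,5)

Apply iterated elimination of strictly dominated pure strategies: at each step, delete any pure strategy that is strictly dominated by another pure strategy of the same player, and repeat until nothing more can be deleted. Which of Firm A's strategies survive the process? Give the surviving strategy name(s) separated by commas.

A, B, C

Firm A's strategy D is strictly dominated by B (P1: 8>5, P2: 6>5, P3: 6>1, P4: 7>4, P5: 3>2) and is removed.
Firm B's strategy P3 is strictly dominated by P5 (A: 3>1, B: 3>1, C: 7>3) and is removed.
Among the remaining strategies, none is strictly dominated by another pure strategy of the same player, so the elimination stops.
Surviving strategies — Firm A: {A, B, C}; Firm B: {P1, P2, P4, P5}.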